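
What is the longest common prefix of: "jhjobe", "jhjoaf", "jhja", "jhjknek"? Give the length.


Words: jhjobe, jhjoaf, jhja, jhjknek
  Position 0: all 'j' => match
  Position 1: all 'h' => match
  Position 2: all 'j' => match
  Position 3: ('o', 'o', 'a', 'k') => mismatch, stop
LCP = "jhj" (length 3)

3


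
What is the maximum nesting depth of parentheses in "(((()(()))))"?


Input: "(((()(()))))"
Tracking depth:
  Position 0 '(': depth becomes 1
  Position 1 '(': depth becomes 2
  Position 2 '(': depth becomes 3
  Position 3 '(': depth becomes 4
  Position 4 ')': depth becomes 3
  Position 5 '(': depth becomes 4
  Position 6 '(': depth becomes 5
  Position 7 ')': depth becomes 4
  Position 8 ')': depth becomes 3
  Position 9 ')': depth becomes 2
  Position 10 ')': depth becomes 1
  Position 11 ')': depth becomes 0
Maximum depth reached: 5

5


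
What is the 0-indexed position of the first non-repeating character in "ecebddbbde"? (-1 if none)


Input: ecebddbbde
Character frequencies:
  'b': 3
  'c': 1
  'd': 3
  'e': 3
Scanning left to right for freq == 1:
  Position 0 ('e'): freq=3, skip
  Position 1 ('c'): unique! => answer = 1

1


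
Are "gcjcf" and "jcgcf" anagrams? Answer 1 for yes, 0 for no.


Strings: "gcjcf", "jcgcf"
Sorted first:  ccfgj
Sorted second: ccfgj
Sorted forms match => anagrams

1


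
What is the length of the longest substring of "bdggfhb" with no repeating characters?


Input: "bdggfhb"
Sliding window (track last position of each char):
  Position 0 ('b'): window [0,0] length 1 -- new best
  Position 1 ('d'): window [0,1] length 2 -- new best
  Position 2 ('g'): window [0,2] length 3 -- new best
  Position 3 ('g'): repeat (last at 2), move window start to 3
  Position 3 ('g'): window [3,3] length 1
  Position 4 ('f'): window [3,4] length 2
  Position 5 ('h'): window [3,5] length 3
  Position 6 ('b'): window [3,6] length 4 -- new best
Longest substring with no repeats: "gfhb" with length 4

4


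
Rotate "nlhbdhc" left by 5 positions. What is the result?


Input: "nlhbdhc", rotate left by 5
First 5 characters: "nlhbd"
Remaining characters: "hc"
Concatenate remaining + first: "hc" + "nlhbd" = "hcnlhbd"

hcnlhbd


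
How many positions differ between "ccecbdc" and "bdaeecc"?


Comparing "ccecbdc" and "bdaeecc" position by position:
  Position 0: 'c' vs 'b' => DIFFER
  Position 1: 'c' vs 'd' => DIFFER
  Position 2: 'e' vs 'a' => DIFFER
  Position 3: 'c' vs 'e' => DIFFER
  Position 4: 'b' vs 'e' => DIFFER
  Position 5: 'd' vs 'c' => DIFFER
  Position 6: 'c' vs 'c' => same
Positions that differ: 6

6


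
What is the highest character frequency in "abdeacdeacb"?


Input: abdeacdeacb
Character counts:
  'a': 3
  'b': 2
  'c': 2
  'd': 2
  'e': 2
Maximum frequency: 3

3


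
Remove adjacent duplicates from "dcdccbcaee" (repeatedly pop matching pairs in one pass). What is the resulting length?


Input: dcdccbcaee
Stack-based adjacent duplicate removal:
  Read 'd': push. Stack: d
  Read 'c': push. Stack: dc
  Read 'd': push. Stack: dcd
  Read 'c': push. Stack: dcdc
  Read 'c': matches stack top 'c' => pop. Stack: dcd
  Read 'b': push. Stack: dcdb
  Read 'c': push. Stack: dcdbc
  Read 'a': push. Stack: dcdbca
  Read 'e': push. Stack: dcdbcae
  Read 'e': matches stack top 'e' => pop. Stack: dcdbca
Final stack: "dcdbca" (length 6)

6


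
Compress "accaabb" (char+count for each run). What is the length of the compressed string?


Input: accaabb
Runs:
  'a' x 1 => "a1"
  'c' x 2 => "c2"
  'a' x 2 => "a2"
  'b' x 2 => "b2"
Compressed: "a1c2a2b2"
Compressed length: 8

8


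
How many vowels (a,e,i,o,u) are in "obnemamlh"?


Input: obnemamlh
Checking each character:
  'o' at position 0: vowel (running total: 1)
  'b' at position 1: consonant
  'n' at position 2: consonant
  'e' at position 3: vowel (running total: 2)
  'm' at position 4: consonant
  'a' at position 5: vowel (running total: 3)
  'm' at position 6: consonant
  'l' at position 7: consonant
  'h' at position 8: consonant
Total vowels: 3

3


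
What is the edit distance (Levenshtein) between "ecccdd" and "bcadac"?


Computing edit distance: "ecccdd" -> "bcadac"
DP table:
           b    c    a    d    a    c
      0    1    2    3    4    5    6
  e   1    1    2    3    4    5    6
  c   2    2    1    2    3    4    5
  c   3    3    2    2    3    4    4
  c   4    4    3    3    3    4    4
  d   5    5    4    4    3    4    5
  d   6    6    5    5    4    4    5
Edit distance = dp[6][6] = 5

5


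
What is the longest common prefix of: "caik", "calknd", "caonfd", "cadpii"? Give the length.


Words: caik, calknd, caonfd, cadpii
  Position 0: all 'c' => match
  Position 1: all 'a' => match
  Position 2: ('i', 'l', 'o', 'd') => mismatch, stop
LCP = "ca" (length 2)

2


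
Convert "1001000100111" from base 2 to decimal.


Input: "1001000100111" in base 2
Positional expansion:
  Digit '1' (value 1) x 2^12 = 4096
  Digit '0' (value 0) x 2^11 = 0
  Digit '0' (value 0) x 2^10 = 0
  Digit '1' (value 1) x 2^9 = 512
  Digit '0' (value 0) x 2^8 = 0
  Digit '0' (value 0) x 2^7 = 0
  Digit '0' (value 0) x 2^6 = 0
  Digit '1' (value 1) x 2^5 = 32
  Digit '0' (value 0) x 2^4 = 0
  Digit '0' (value 0) x 2^3 = 0
  Digit '1' (value 1) x 2^2 = 4
  Digit '1' (value 1) x 2^1 = 2
  Digit '1' (value 1) x 2^0 = 1
Sum = 4647

4647


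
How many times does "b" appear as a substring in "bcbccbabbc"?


Searching for "b" in "bcbccbabbc"
Scanning each position:
  Position 0: "b" => MATCH
  Position 1: "c" => no
  Position 2: "b" => MATCH
  Position 3: "c" => no
  Position 4: "c" => no
  Position 5: "b" => MATCH
  Position 6: "a" => no
  Position 7: "b" => MATCH
  Position 8: "b" => MATCH
  Position 9: "c" => no
Total occurrences: 5

5


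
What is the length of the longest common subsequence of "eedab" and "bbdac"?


LCS of "eedab" and "bbdac"
DP table:
           b    b    d    a    c
      0    0    0    0    0    0
  e   0    0    0    0    0    0
  e   0    0    0    0    0    0
  d   0    0    0    1    1    1
  a   0    0    0    1    2    2
  b   0    1    1    1    2    2
LCS length = dp[5][5] = 2

2


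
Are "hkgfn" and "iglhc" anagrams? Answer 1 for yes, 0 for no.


Strings: "hkgfn", "iglhc"
Sorted first:  fghkn
Sorted second: cghil
Differ at position 0: 'f' vs 'c' => not anagrams

0


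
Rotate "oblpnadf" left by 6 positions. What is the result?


Input: "oblpnadf", rotate left by 6
First 6 characters: "oblpna"
Remaining characters: "df"
Concatenate remaining + first: "df" + "oblpna" = "dfoblpna"

dfoblpna


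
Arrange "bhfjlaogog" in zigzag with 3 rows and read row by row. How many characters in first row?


Zigzag "bhfjlaogog" into 3 rows:
Placing characters:
  'b' => row 0
  'h' => row 1
  'f' => row 2
  'j' => row 1
  'l' => row 0
  'a' => row 1
  'o' => row 2
  'g' => row 1
  'o' => row 0
  'g' => row 1
Rows:
  Row 0: "blo"
  Row 1: "hjagg"
  Row 2: "fo"
First row length: 3

3


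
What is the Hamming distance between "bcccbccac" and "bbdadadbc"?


Comparing "bcccbccac" and "bbdadadbc" position by position:
  Position 0: 'b' vs 'b' => same
  Position 1: 'c' vs 'b' => differ
  Position 2: 'c' vs 'd' => differ
  Position 3: 'c' vs 'a' => differ
  Position 4: 'b' vs 'd' => differ
  Position 5: 'c' vs 'a' => differ
  Position 6: 'c' vs 'd' => differ
  Position 7: 'a' vs 'b' => differ
  Position 8: 'c' vs 'c' => same
Total differences (Hamming distance): 7

7


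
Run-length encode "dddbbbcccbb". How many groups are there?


Input: dddbbbcccbb
Scanning for consecutive runs:
  Group 1: 'd' x 3 (positions 0-2)
  Group 2: 'b' x 3 (positions 3-5)
  Group 3: 'c' x 3 (positions 6-8)
  Group 4: 'b' x 2 (positions 9-10)
Total groups: 4

4


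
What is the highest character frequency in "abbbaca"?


Input: abbbaca
Character counts:
  'a': 3
  'b': 3
  'c': 1
Maximum frequency: 3

3


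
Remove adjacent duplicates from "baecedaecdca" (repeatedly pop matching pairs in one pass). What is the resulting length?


Input: baecedaecdca
Stack-based adjacent duplicate removal:
  Read 'b': push. Stack: b
  Read 'a': push. Stack: ba
  Read 'e': push. Stack: bae
  Read 'c': push. Stack: baec
  Read 'e': push. Stack: baece
  Read 'd': push. Stack: baeced
  Read 'a': push. Stack: baeceda
  Read 'e': push. Stack: baecedae
  Read 'c': push. Stack: baecedaec
  Read 'd': push. Stack: baecedaecd
  Read 'c': push. Stack: baecedaecdc
  Read 'a': push. Stack: baecedaecdca
Final stack: "baecedaecdca" (length 12)

12


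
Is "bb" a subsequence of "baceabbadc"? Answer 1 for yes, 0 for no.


Check if "bb" is a subsequence of "baceabbadc"
Greedy scan:
  Position 0 ('b'): matches sub[0] = 'b'
  Position 1 ('a'): no match needed
  Position 2 ('c'): no match needed
  Position 3 ('e'): no match needed
  Position 4 ('a'): no match needed
  Position 5 ('b'): matches sub[1] = 'b'
  Position 6 ('b'): no match needed
  Position 7 ('a'): no match needed
  Position 8 ('d'): no match needed
  Position 9 ('c'): no match needed
All 2 characters matched => is a subsequence

1


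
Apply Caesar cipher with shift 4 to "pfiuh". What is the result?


Caesar cipher: shift "pfiuh" by 4
  'p' (pos 15) + 4 = pos 19 = 't'
  'f' (pos 5) + 4 = pos 9 = 'j'
  'i' (pos 8) + 4 = pos 12 = 'm'
  'u' (pos 20) + 4 = pos 24 = 'y'
  'h' (pos 7) + 4 = pos 11 = 'l'
Result: tjmyl

tjmyl


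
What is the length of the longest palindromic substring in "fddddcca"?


Input: "fddddcca"
Checking substrings for palindromes:
  [1:5] "dddd" (len 4) => palindrome
  [1:4] "ddd" (len 3) => palindrome
  [2:5] "ddd" (len 3) => palindrome
  [1:3] "dd" (len 2) => palindrome
  [2:4] "dd" (len 2) => palindrome
  [3:5] "dd" (len 2) => palindrome
Longest palindromic substring: "dddd" with length 4

4


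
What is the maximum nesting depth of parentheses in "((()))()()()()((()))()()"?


Input: "((()))()()()()((()))()()"
Tracking depth:
  Position 0 '(': depth becomes 1
  Position 1 '(': depth becomes 2
  Position 2 '(': depth becomes 3
  Position 3 ')': depth becomes 2
  Position 4 ')': depth becomes 1
  Position 5 ')': depth becomes 0
  Position 6 '(': depth becomes 1
  Position 7 ')': depth becomes 0
  Position 8 '(': depth becomes 1
  Position 9 ')': depth becomes 0
  Position 10 '(': depth becomes 1
  Position 11 ')': depth becomes 0
  Position 12 '(': depth becomes 1
  Position 13 ')': depth becomes 0
  Position 14 '(': depth becomes 1
  Position 15 '(': depth becomes 2
  Position 16 '(': depth becomes 3
  Position 17 ')': depth becomes 2
  Position 18 ')': depth becomes 1
  Position 19 ')': depth becomes 0
  Position 20 '(': depth becomes 1
  Position 21 ')': depth becomes 0
  Position 22 '(': depth becomes 1
  Position 23 ')': depth becomes 0
Maximum depth reached: 3

3


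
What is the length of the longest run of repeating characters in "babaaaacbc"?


Input: "babaaaacbc"
Scanning for longest run:
  Position 1 ('a'): new char, reset run to 1
  Position 2 ('b'): new char, reset run to 1
  Position 3 ('a'): new char, reset run to 1
  Position 4 ('a'): continues run of 'a', length=2
  Position 5 ('a'): continues run of 'a', length=3
  Position 6 ('a'): continues run of 'a', length=4
  Position 7 ('c'): new char, reset run to 1
  Position 8 ('b'): new char, reset run to 1
  Position 9 ('c'): new char, reset run to 1
Longest run: 'a' with length 4

4


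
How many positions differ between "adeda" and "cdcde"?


Comparing "adeda" and "cdcde" position by position:
  Position 0: 'a' vs 'c' => DIFFER
  Position 1: 'd' vs 'd' => same
  Position 2: 'e' vs 'c' => DIFFER
  Position 3: 'd' vs 'd' => same
  Position 4: 'a' vs 'e' => DIFFER
Positions that differ: 3

3


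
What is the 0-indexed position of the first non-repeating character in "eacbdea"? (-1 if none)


Input: eacbdea
Character frequencies:
  'a': 2
  'b': 1
  'c': 1
  'd': 1
  'e': 2
Scanning left to right for freq == 1:
  Position 0 ('e'): freq=2, skip
  Position 1 ('a'): freq=2, skip
  Position 2 ('c'): unique! => answer = 2

2


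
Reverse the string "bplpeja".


Input: bplpeja
Reading characters right to left:
  Position 6: 'a'
  Position 5: 'j'
  Position 4: 'e'
  Position 3: 'p'
  Position 2: 'l'
  Position 1: 'p'
  Position 0: 'b'
Reversed: ajeplpb

ajeplpb


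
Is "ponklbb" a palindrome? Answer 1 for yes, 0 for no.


Input: ponklbb
Reversed: bblknop
  Compare pos 0 ('p') with pos 6 ('b'): MISMATCH
  Compare pos 1 ('o') with pos 5 ('b'): MISMATCH
  Compare pos 2 ('n') with pos 4 ('l'): MISMATCH
Result: not a palindrome

0


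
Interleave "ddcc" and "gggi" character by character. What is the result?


Interleaving "ddcc" and "gggi":
  Position 0: 'd' from first, 'g' from second => "dg"
  Position 1: 'd' from first, 'g' from second => "dg"
  Position 2: 'c' from first, 'g' from second => "cg"
  Position 3: 'c' from first, 'i' from second => "ci"
Result: dgdgcgci

dgdgcgci


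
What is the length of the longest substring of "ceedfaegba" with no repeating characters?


Input: "ceedfaegba"
Sliding window (track last position of each char):
  Position 0 ('c'): window [0,0] length 1 -- new best
  Position 1 ('e'): window [0,1] length 2 -- new best
  Position 2 ('e'): repeat (last at 1), move window start to 2
  Position 2 ('e'): window [2,2] length 1
  Position 3 ('d'): window [2,3] length 2
  Position 4 ('f'): window [2,4] length 3 -- new best
  Position 5 ('a'): window [2,5] length 4 -- new best
  Position 6 ('e'): repeat (last at 2), move window start to 3
  Position 6 ('e'): window [3,6] length 4
  Position 7 ('g'): window [3,7] length 5 -- new best
  Position 8 ('b'): window [3,8] length 6 -- new best
  Position 9 ('a'): repeat (last at 5), move window start to 6
  Position 9 ('a'): window [6,9] length 4
Longest substring with no repeats: "dfaegb" with length 6

6


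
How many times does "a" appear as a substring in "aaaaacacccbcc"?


Searching for "a" in "aaaaacacccbcc"
Scanning each position:
  Position 0: "a" => MATCH
  Position 1: "a" => MATCH
  Position 2: "a" => MATCH
  Position 3: "a" => MATCH
  Position 4: "a" => MATCH
  Position 5: "c" => no
  Position 6: "a" => MATCH
  Position 7: "c" => no
  Position 8: "c" => no
  Position 9: "c" => no
  Position 10: "b" => no
  Position 11: "c" => no
  Position 12: "c" => no
Total occurrences: 6

6


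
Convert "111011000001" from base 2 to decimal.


Input: "111011000001" in base 2
Positional expansion:
  Digit '1' (value 1) x 2^11 = 2048
  Digit '1' (value 1) x 2^10 = 1024
  Digit '1' (value 1) x 2^9 = 512
  Digit '0' (value 0) x 2^8 = 0
  Digit '1' (value 1) x 2^7 = 128
  Digit '1' (value 1) x 2^6 = 64
  Digit '0' (value 0) x 2^5 = 0
  Digit '0' (value 0) x 2^4 = 0
  Digit '0' (value 0) x 2^3 = 0
  Digit '0' (value 0) x 2^2 = 0
  Digit '0' (value 0) x 2^1 = 0
  Digit '1' (value 1) x 2^0 = 1
Sum = 3777

3777


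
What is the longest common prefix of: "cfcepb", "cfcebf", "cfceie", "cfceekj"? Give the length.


Words: cfcepb, cfcebf, cfceie, cfceekj
  Position 0: all 'c' => match
  Position 1: all 'f' => match
  Position 2: all 'c' => match
  Position 3: all 'e' => match
  Position 4: ('p', 'b', 'i', 'e') => mismatch, stop
LCP = "cfce" (length 4)

4


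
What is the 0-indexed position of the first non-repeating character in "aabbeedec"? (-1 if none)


Input: aabbeedec
Character frequencies:
  'a': 2
  'b': 2
  'c': 1
  'd': 1
  'e': 3
Scanning left to right for freq == 1:
  Position 0 ('a'): freq=2, skip
  Position 1 ('a'): freq=2, skip
  Position 2 ('b'): freq=2, skip
  Position 3 ('b'): freq=2, skip
  Position 4 ('e'): freq=3, skip
  Position 5 ('e'): freq=3, skip
  Position 6 ('d'): unique! => answer = 6

6


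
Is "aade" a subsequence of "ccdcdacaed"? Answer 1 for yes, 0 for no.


Check if "aade" is a subsequence of "ccdcdacaed"
Greedy scan:
  Position 0 ('c'): no match needed
  Position 1 ('c'): no match needed
  Position 2 ('d'): no match needed
  Position 3 ('c'): no match needed
  Position 4 ('d'): no match needed
  Position 5 ('a'): matches sub[0] = 'a'
  Position 6 ('c'): no match needed
  Position 7 ('a'): matches sub[1] = 'a'
  Position 8 ('e'): no match needed
  Position 9 ('d'): matches sub[2] = 'd'
Only matched 3/4 characters => not a subsequence

0


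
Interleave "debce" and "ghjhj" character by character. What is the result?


Interleaving "debce" and "ghjhj":
  Position 0: 'd' from first, 'g' from second => "dg"
  Position 1: 'e' from first, 'h' from second => "eh"
  Position 2: 'b' from first, 'j' from second => "bj"
  Position 3: 'c' from first, 'h' from second => "ch"
  Position 4: 'e' from first, 'j' from second => "ej"
Result: dgehbjchej

dgehbjchej


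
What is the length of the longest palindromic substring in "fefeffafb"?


Input: "fefeffafb"
Checking substrings for palindromes:
  [0:5] "fefef" (len 5) => palindrome
  [0:3] "fef" (len 3) => palindrome
  [1:4] "efe" (len 3) => palindrome
  [2:5] "fef" (len 3) => palindrome
  [5:8] "faf" (len 3) => palindrome
  [4:6] "ff" (len 2) => palindrome
Longest palindromic substring: "fefef" with length 5

5


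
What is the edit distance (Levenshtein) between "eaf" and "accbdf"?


Computing edit distance: "eaf" -> "accbdf"
DP table:
           a    c    c    b    d    f
      0    1    2    3    4    5    6
  e   1    1    2    3    4    5    6
  a   2    1    2    3    4    5    6
  f   3    2    2    3    4    5    5
Edit distance = dp[3][6] = 5

5


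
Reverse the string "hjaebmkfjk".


Input: hjaebmkfjk
Reading characters right to left:
  Position 9: 'k'
  Position 8: 'j'
  Position 7: 'f'
  Position 6: 'k'
  Position 5: 'm'
  Position 4: 'b'
  Position 3: 'e'
  Position 2: 'a'
  Position 1: 'j'
  Position 0: 'h'
Reversed: kjfkmbeajh

kjfkmbeajh


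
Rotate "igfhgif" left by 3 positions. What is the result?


Input: "igfhgif", rotate left by 3
First 3 characters: "igf"
Remaining characters: "hgif"
Concatenate remaining + first: "hgif" + "igf" = "hgifigf"

hgifigf


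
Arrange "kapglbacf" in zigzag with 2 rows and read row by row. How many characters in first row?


Zigzag "kapglbacf" into 2 rows:
Placing characters:
  'k' => row 0
  'a' => row 1
  'p' => row 0
  'g' => row 1
  'l' => row 0
  'b' => row 1
  'a' => row 0
  'c' => row 1
  'f' => row 0
Rows:
  Row 0: "kplaf"
  Row 1: "agbc"
First row length: 5

5


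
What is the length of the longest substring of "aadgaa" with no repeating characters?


Input: "aadgaa"
Sliding window (track last position of each char):
  Position 0 ('a'): window [0,0] length 1 -- new best
  Position 1 ('a'): repeat (last at 0), move window start to 1
  Position 1 ('a'): window [1,1] length 1
  Position 2 ('d'): window [1,2] length 2 -- new best
  Position 3 ('g'): window [1,3] length 3 -- new best
  Position 4 ('a'): repeat (last at 1), move window start to 2
  Position 4 ('a'): window [2,4] length 3
  Position 5 ('a'): repeat (last at 4), move window start to 5
  Position 5 ('a'): window [5,5] length 1
Longest substring with no repeats: "adg" with length 3

3


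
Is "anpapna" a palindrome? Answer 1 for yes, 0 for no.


Input: anpapna
Reversed: anpapna
  Compare pos 0 ('a') with pos 6 ('a'): match
  Compare pos 1 ('n') with pos 5 ('n'): match
  Compare pos 2 ('p') with pos 4 ('p'): match
Result: palindrome

1


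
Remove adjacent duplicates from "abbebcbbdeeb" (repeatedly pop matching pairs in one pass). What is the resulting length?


Input: abbebcbbdeeb
Stack-based adjacent duplicate removal:
  Read 'a': push. Stack: a
  Read 'b': push. Stack: ab
  Read 'b': matches stack top 'b' => pop. Stack: a
  Read 'e': push. Stack: ae
  Read 'b': push. Stack: aeb
  Read 'c': push. Stack: aebc
  Read 'b': push. Stack: aebcb
  Read 'b': matches stack top 'b' => pop. Stack: aebc
  Read 'd': push. Stack: aebcd
  Read 'e': push. Stack: aebcde
  Read 'e': matches stack top 'e' => pop. Stack: aebcd
  Read 'b': push. Stack: aebcdb
Final stack: "aebcdb" (length 6)

6


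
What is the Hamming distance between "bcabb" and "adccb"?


Comparing "bcabb" and "adccb" position by position:
  Position 0: 'b' vs 'a' => differ
  Position 1: 'c' vs 'd' => differ
  Position 2: 'a' vs 'c' => differ
  Position 3: 'b' vs 'c' => differ
  Position 4: 'b' vs 'b' => same
Total differences (Hamming distance): 4

4


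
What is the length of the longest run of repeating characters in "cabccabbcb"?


Input: "cabccabbcb"
Scanning for longest run:
  Position 1 ('a'): new char, reset run to 1
  Position 2 ('b'): new char, reset run to 1
  Position 3 ('c'): new char, reset run to 1
  Position 4 ('c'): continues run of 'c', length=2
  Position 5 ('a'): new char, reset run to 1
  Position 6 ('b'): new char, reset run to 1
  Position 7 ('b'): continues run of 'b', length=2
  Position 8 ('c'): new char, reset run to 1
  Position 9 ('b'): new char, reset run to 1
Longest run: 'c' with length 2

2


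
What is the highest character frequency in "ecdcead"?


Input: ecdcead
Character counts:
  'a': 1
  'c': 2
  'd': 2
  'e': 2
Maximum frequency: 2

2


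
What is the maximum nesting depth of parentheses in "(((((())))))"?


Input: "(((((())))))"
Tracking depth:
  Position 0 '(': depth becomes 1
  Position 1 '(': depth becomes 2
  Position 2 '(': depth becomes 3
  Position 3 '(': depth becomes 4
  Position 4 '(': depth becomes 5
  Position 5 '(': depth becomes 6
  Position 6 ')': depth becomes 5
  Position 7 ')': depth becomes 4
  Position 8 ')': depth becomes 3
  Position 9 ')': depth becomes 2
  Position 10 ')': depth becomes 1
  Position 11 ')': depth becomes 0
Maximum depth reached: 6

6


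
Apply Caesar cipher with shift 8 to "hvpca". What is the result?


Caesar cipher: shift "hvpca" by 8
  'h' (pos 7) + 8 = pos 15 = 'p'
  'v' (pos 21) + 8 = pos 3 = 'd'
  'p' (pos 15) + 8 = pos 23 = 'x'
  'c' (pos 2) + 8 = pos 10 = 'k'
  'a' (pos 0) + 8 = pos 8 = 'i'
Result: pdxki

pdxki


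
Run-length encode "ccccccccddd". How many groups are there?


Input: ccccccccddd
Scanning for consecutive runs:
  Group 1: 'c' x 8 (positions 0-7)
  Group 2: 'd' x 3 (positions 8-10)
Total groups: 2

2


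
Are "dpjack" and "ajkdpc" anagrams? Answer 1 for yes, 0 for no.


Strings: "dpjack", "ajkdpc"
Sorted first:  acdjkp
Sorted second: acdjkp
Sorted forms match => anagrams

1


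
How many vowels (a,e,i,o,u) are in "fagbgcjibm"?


Input: fagbgcjibm
Checking each character:
  'f' at position 0: consonant
  'a' at position 1: vowel (running total: 1)
  'g' at position 2: consonant
  'b' at position 3: consonant
  'g' at position 4: consonant
  'c' at position 5: consonant
  'j' at position 6: consonant
  'i' at position 7: vowel (running total: 2)
  'b' at position 8: consonant
  'm' at position 9: consonant
Total vowels: 2

2


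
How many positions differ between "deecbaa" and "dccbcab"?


Comparing "deecbaa" and "dccbcab" position by position:
  Position 0: 'd' vs 'd' => same
  Position 1: 'e' vs 'c' => DIFFER
  Position 2: 'e' vs 'c' => DIFFER
  Position 3: 'c' vs 'b' => DIFFER
  Position 4: 'b' vs 'c' => DIFFER
  Position 5: 'a' vs 'a' => same
  Position 6: 'a' vs 'b' => DIFFER
Positions that differ: 5

5


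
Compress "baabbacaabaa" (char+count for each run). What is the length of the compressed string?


Input: baabbacaabaa
Runs:
  'b' x 1 => "b1"
  'a' x 2 => "a2"
  'b' x 2 => "b2"
  'a' x 1 => "a1"
  'c' x 1 => "c1"
  'a' x 2 => "a2"
  'b' x 1 => "b1"
  'a' x 2 => "a2"
Compressed: "b1a2b2a1c1a2b1a2"
Compressed length: 16

16


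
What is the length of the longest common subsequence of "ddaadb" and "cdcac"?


LCS of "ddaadb" and "cdcac"
DP table:
           c    d    c    a    c
      0    0    0    0    0    0
  d   0    0    1    1    1    1
  d   0    0    1    1    1    1
  a   0    0    1    1    2    2
  a   0    0    1    1    2    2
  d   0    0    1    1    2    2
  b   0    0    1    1    2    2
LCS length = dp[6][5] = 2

2


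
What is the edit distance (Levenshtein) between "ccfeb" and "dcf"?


Computing edit distance: "ccfeb" -> "dcf"
DP table:
           d    c    f
      0    1    2    3
  c   1    1    1    2
  c   2    2    1    2
  f   3    3    2    1
  e   4    4    3    2
  b   5    5    4    3
Edit distance = dp[5][3] = 3

3


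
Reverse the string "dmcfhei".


Input: dmcfhei
Reading characters right to left:
  Position 6: 'i'
  Position 5: 'e'
  Position 4: 'h'
  Position 3: 'f'
  Position 2: 'c'
  Position 1: 'm'
  Position 0: 'd'
Reversed: iehfcmd

iehfcmd


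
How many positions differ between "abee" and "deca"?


Comparing "abee" and "deca" position by position:
  Position 0: 'a' vs 'd' => DIFFER
  Position 1: 'b' vs 'e' => DIFFER
  Position 2: 'e' vs 'c' => DIFFER
  Position 3: 'e' vs 'a' => DIFFER
Positions that differ: 4

4


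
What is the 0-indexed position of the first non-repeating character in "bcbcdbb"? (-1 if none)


Input: bcbcdbb
Character frequencies:
  'b': 4
  'c': 2
  'd': 1
Scanning left to right for freq == 1:
  Position 0 ('b'): freq=4, skip
  Position 1 ('c'): freq=2, skip
  Position 2 ('b'): freq=4, skip
  Position 3 ('c'): freq=2, skip
  Position 4 ('d'): unique! => answer = 4

4


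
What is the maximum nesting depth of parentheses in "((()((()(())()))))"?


Input: "((()((()(())()))))"
Tracking depth:
  Position 0 '(': depth becomes 1
  Position 1 '(': depth becomes 2
  Position 2 '(': depth becomes 3
  Position 3 ')': depth becomes 2
  Position 4 '(': depth becomes 3
  Position 5 '(': depth becomes 4
  Position 6 '(': depth becomes 5
  Position 7 ')': depth becomes 4
  Position 8 '(': depth becomes 5
  Position 9 '(': depth becomes 6
  Position 10 ')': depth becomes 5
  Position 11 ')': depth becomes 4
  Position 12 '(': depth becomes 5
  Position 13 ')': depth becomes 4
  Position 14 ')': depth becomes 3
  Position 15 ')': depth becomes 2
  Position 16 ')': depth becomes 1
  Position 17 ')': depth becomes 0
Maximum depth reached: 6

6


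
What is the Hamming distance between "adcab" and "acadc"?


Comparing "adcab" and "acadc" position by position:
  Position 0: 'a' vs 'a' => same
  Position 1: 'd' vs 'c' => differ
  Position 2: 'c' vs 'a' => differ
  Position 3: 'a' vs 'd' => differ
  Position 4: 'b' vs 'c' => differ
Total differences (Hamming distance): 4

4


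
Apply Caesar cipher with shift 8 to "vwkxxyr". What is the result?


Caesar cipher: shift "vwkxxyr" by 8
  'v' (pos 21) + 8 = pos 3 = 'd'
  'w' (pos 22) + 8 = pos 4 = 'e'
  'k' (pos 10) + 8 = pos 18 = 's'
  'x' (pos 23) + 8 = pos 5 = 'f'
  'x' (pos 23) + 8 = pos 5 = 'f'
  'y' (pos 24) + 8 = pos 6 = 'g'
  'r' (pos 17) + 8 = pos 25 = 'z'
Result: desffgz

desffgz


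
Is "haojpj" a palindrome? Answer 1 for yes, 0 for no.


Input: haojpj
Reversed: jpjoah
  Compare pos 0 ('h') with pos 5 ('j'): MISMATCH
  Compare pos 1 ('a') with pos 4 ('p'): MISMATCH
  Compare pos 2 ('o') with pos 3 ('j'): MISMATCH
Result: not a palindrome

0


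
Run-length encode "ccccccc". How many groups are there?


Input: ccccccc
Scanning for consecutive runs:
  Group 1: 'c' x 7 (positions 0-6)
Total groups: 1

1


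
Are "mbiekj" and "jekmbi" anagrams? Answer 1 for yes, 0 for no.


Strings: "mbiekj", "jekmbi"
Sorted first:  beijkm
Sorted second: beijkm
Sorted forms match => anagrams

1


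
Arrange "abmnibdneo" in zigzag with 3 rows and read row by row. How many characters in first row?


Zigzag "abmnibdneo" into 3 rows:
Placing characters:
  'a' => row 0
  'b' => row 1
  'm' => row 2
  'n' => row 1
  'i' => row 0
  'b' => row 1
  'd' => row 2
  'n' => row 1
  'e' => row 0
  'o' => row 1
Rows:
  Row 0: "aie"
  Row 1: "bnbno"
  Row 2: "md"
First row length: 3

3


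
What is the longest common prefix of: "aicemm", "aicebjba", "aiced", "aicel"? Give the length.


Words: aicemm, aicebjba, aiced, aicel
  Position 0: all 'a' => match
  Position 1: all 'i' => match
  Position 2: all 'c' => match
  Position 3: all 'e' => match
  Position 4: ('m', 'b', 'd', 'l') => mismatch, stop
LCP = "aice" (length 4)

4


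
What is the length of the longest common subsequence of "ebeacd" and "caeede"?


LCS of "ebeacd" and "caeede"
DP table:
           c    a    e    e    d    e
      0    0    0    0    0    0    0
  e   0    0    0    1    1    1    1
  b   0    0    0    1    1    1    1
  e   0    0    0    1    2    2    2
  a   0    0    1    1    2    2    2
  c   0    1    1    1    2    2    2
  d   0    1    1    1    2    3    3
LCS length = dp[6][6] = 3

3


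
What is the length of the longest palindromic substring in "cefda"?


Input: "cefda"
Checking substrings for palindromes:
  No multi-char palindromic substrings found
Longest palindromic substring: "c" with length 1

1


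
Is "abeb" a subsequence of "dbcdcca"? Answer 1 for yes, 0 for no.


Check if "abeb" is a subsequence of "dbcdcca"
Greedy scan:
  Position 0 ('d'): no match needed
  Position 1 ('b'): no match needed
  Position 2 ('c'): no match needed
  Position 3 ('d'): no match needed
  Position 4 ('c'): no match needed
  Position 5 ('c'): no match needed
  Position 6 ('a'): matches sub[0] = 'a'
Only matched 1/4 characters => not a subsequence

0


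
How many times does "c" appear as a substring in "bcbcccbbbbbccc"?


Searching for "c" in "bcbcccbbbbbccc"
Scanning each position:
  Position 0: "b" => no
  Position 1: "c" => MATCH
  Position 2: "b" => no
  Position 3: "c" => MATCH
  Position 4: "c" => MATCH
  Position 5: "c" => MATCH
  Position 6: "b" => no
  Position 7: "b" => no
  Position 8: "b" => no
  Position 9: "b" => no
  Position 10: "b" => no
  Position 11: "c" => MATCH
  Position 12: "c" => MATCH
  Position 13: "c" => MATCH
Total occurrences: 7

7


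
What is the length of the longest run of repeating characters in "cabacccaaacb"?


Input: "cabacccaaacb"
Scanning for longest run:
  Position 1 ('a'): new char, reset run to 1
  Position 2 ('b'): new char, reset run to 1
  Position 3 ('a'): new char, reset run to 1
  Position 4 ('c'): new char, reset run to 1
  Position 5 ('c'): continues run of 'c', length=2
  Position 6 ('c'): continues run of 'c', length=3
  Position 7 ('a'): new char, reset run to 1
  Position 8 ('a'): continues run of 'a', length=2
  Position 9 ('a'): continues run of 'a', length=3
  Position 10 ('c'): new char, reset run to 1
  Position 11 ('b'): new char, reset run to 1
Longest run: 'c' with length 3

3


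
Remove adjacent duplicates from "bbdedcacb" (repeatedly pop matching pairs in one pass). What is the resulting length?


Input: bbdedcacb
Stack-based adjacent duplicate removal:
  Read 'b': push. Stack: b
  Read 'b': matches stack top 'b' => pop. Stack: (empty)
  Read 'd': push. Stack: d
  Read 'e': push. Stack: de
  Read 'd': push. Stack: ded
  Read 'c': push. Stack: dedc
  Read 'a': push. Stack: dedca
  Read 'c': push. Stack: dedcac
  Read 'b': push. Stack: dedcacb
Final stack: "dedcacb" (length 7)

7


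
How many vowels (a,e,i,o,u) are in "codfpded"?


Input: codfpded
Checking each character:
  'c' at position 0: consonant
  'o' at position 1: vowel (running total: 1)
  'd' at position 2: consonant
  'f' at position 3: consonant
  'p' at position 4: consonant
  'd' at position 5: consonant
  'e' at position 6: vowel (running total: 2)
  'd' at position 7: consonant
Total vowels: 2

2


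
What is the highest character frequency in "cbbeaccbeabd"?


Input: cbbeaccbeabd
Character counts:
  'a': 2
  'b': 4
  'c': 3
  'd': 1
  'e': 2
Maximum frequency: 4

4


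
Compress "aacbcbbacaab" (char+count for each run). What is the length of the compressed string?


Input: aacbcbbacaab
Runs:
  'a' x 2 => "a2"
  'c' x 1 => "c1"
  'b' x 1 => "b1"
  'c' x 1 => "c1"
  'b' x 2 => "b2"
  'a' x 1 => "a1"
  'c' x 1 => "c1"
  'a' x 2 => "a2"
  'b' x 1 => "b1"
Compressed: "a2c1b1c1b2a1c1a2b1"
Compressed length: 18

18


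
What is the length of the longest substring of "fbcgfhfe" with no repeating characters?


Input: "fbcgfhfe"
Sliding window (track last position of each char):
  Position 0 ('f'): window [0,0] length 1 -- new best
  Position 1 ('b'): window [0,1] length 2 -- new best
  Position 2 ('c'): window [0,2] length 3 -- new best
  Position 3 ('g'): window [0,3] length 4 -- new best
  Position 4 ('f'): repeat (last at 0), move window start to 1
  Position 4 ('f'): window [1,4] length 4
  Position 5 ('h'): window [1,5] length 5 -- new best
  Position 6 ('f'): repeat (last at 4), move window start to 5
  Position 6 ('f'): window [5,6] length 2
  Position 7 ('e'): window [5,7] length 3
Longest substring with no repeats: "bcgfh" with length 5

5


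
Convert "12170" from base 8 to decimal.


Input: "12170" in base 8
Positional expansion:
  Digit '1' (value 1) x 8^4 = 4096
  Digit '2' (value 2) x 8^3 = 1024
  Digit '1' (value 1) x 8^2 = 64
  Digit '7' (value 7) x 8^1 = 56
  Digit '0' (value 0) x 8^0 = 0
Sum = 5240

5240


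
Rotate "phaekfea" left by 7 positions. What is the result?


Input: "phaekfea", rotate left by 7
First 7 characters: "phaekfe"
Remaining characters: "a"
Concatenate remaining + first: "a" + "phaekfe" = "aphaekfe"

aphaekfe


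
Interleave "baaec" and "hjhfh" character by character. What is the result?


Interleaving "baaec" and "hjhfh":
  Position 0: 'b' from first, 'h' from second => "bh"
  Position 1: 'a' from first, 'j' from second => "aj"
  Position 2: 'a' from first, 'h' from second => "ah"
  Position 3: 'e' from first, 'f' from second => "ef"
  Position 4: 'c' from first, 'h' from second => "ch"
Result: bhajahefch

bhajahefch


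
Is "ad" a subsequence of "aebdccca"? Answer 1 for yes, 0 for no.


Check if "ad" is a subsequence of "aebdccca"
Greedy scan:
  Position 0 ('a'): matches sub[0] = 'a'
  Position 1 ('e'): no match needed
  Position 2 ('b'): no match needed
  Position 3 ('d'): matches sub[1] = 'd'
  Position 4 ('c'): no match needed
  Position 5 ('c'): no match needed
  Position 6 ('c'): no match needed
  Position 7 ('a'): no match needed
All 2 characters matched => is a subsequence

1


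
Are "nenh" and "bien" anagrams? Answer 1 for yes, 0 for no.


Strings: "nenh", "bien"
Sorted first:  ehnn
Sorted second: bein
Differ at position 0: 'e' vs 'b' => not anagrams

0


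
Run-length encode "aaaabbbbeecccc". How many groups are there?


Input: aaaabbbbeecccc
Scanning for consecutive runs:
  Group 1: 'a' x 4 (positions 0-3)
  Group 2: 'b' x 4 (positions 4-7)
  Group 3: 'e' x 2 (positions 8-9)
  Group 4: 'c' x 4 (positions 10-13)
Total groups: 4

4


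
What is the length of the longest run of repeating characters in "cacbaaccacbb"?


Input: "cacbaaccacbb"
Scanning for longest run:
  Position 1 ('a'): new char, reset run to 1
  Position 2 ('c'): new char, reset run to 1
  Position 3 ('b'): new char, reset run to 1
  Position 4 ('a'): new char, reset run to 1
  Position 5 ('a'): continues run of 'a', length=2
  Position 6 ('c'): new char, reset run to 1
  Position 7 ('c'): continues run of 'c', length=2
  Position 8 ('a'): new char, reset run to 1
  Position 9 ('c'): new char, reset run to 1
  Position 10 ('b'): new char, reset run to 1
  Position 11 ('b'): continues run of 'b', length=2
Longest run: 'a' with length 2

2


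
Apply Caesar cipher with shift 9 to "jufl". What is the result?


Caesar cipher: shift "jufl" by 9
  'j' (pos 9) + 9 = pos 18 = 's'
  'u' (pos 20) + 9 = pos 3 = 'd'
  'f' (pos 5) + 9 = pos 14 = 'o'
  'l' (pos 11) + 9 = pos 20 = 'u'
Result: sdou

sdou


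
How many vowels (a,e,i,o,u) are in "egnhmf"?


Input: egnhmf
Checking each character:
  'e' at position 0: vowel (running total: 1)
  'g' at position 1: consonant
  'n' at position 2: consonant
  'h' at position 3: consonant
  'm' at position 4: consonant
  'f' at position 5: consonant
Total vowels: 1

1


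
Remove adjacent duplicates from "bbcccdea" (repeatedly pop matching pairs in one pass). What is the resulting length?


Input: bbcccdea
Stack-based adjacent duplicate removal:
  Read 'b': push. Stack: b
  Read 'b': matches stack top 'b' => pop. Stack: (empty)
  Read 'c': push. Stack: c
  Read 'c': matches stack top 'c' => pop. Stack: (empty)
  Read 'c': push. Stack: c
  Read 'd': push. Stack: cd
  Read 'e': push. Stack: cde
  Read 'a': push. Stack: cdea
Final stack: "cdea" (length 4)

4


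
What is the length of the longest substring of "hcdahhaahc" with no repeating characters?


Input: "hcdahhaahc"
Sliding window (track last position of each char):
  Position 0 ('h'): window [0,0] length 1 -- new best
  Position 1 ('c'): window [0,1] length 2 -- new best
  Position 2 ('d'): window [0,2] length 3 -- new best
  Position 3 ('a'): window [0,3] length 4 -- new best
  Position 4 ('h'): repeat (last at 0), move window start to 1
  Position 4 ('h'): window [1,4] length 4
  Position 5 ('h'): repeat (last at 4), move window start to 5
  Position 5 ('h'): window [5,5] length 1
  Position 6 ('a'): window [5,6] length 2
  Position 7 ('a'): repeat (last at 6), move window start to 7
  Position 7 ('a'): window [7,7] length 1
  Position 8 ('h'): window [7,8] length 2
  Position 9 ('c'): window [7,9] length 3
Longest substring with no repeats: "hcda" with length 4

4


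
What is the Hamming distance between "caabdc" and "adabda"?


Comparing "caabdc" and "adabda" position by position:
  Position 0: 'c' vs 'a' => differ
  Position 1: 'a' vs 'd' => differ
  Position 2: 'a' vs 'a' => same
  Position 3: 'b' vs 'b' => same
  Position 4: 'd' vs 'd' => same
  Position 5: 'c' vs 'a' => differ
Total differences (Hamming distance): 3

3


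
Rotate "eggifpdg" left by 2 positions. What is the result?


Input: "eggifpdg", rotate left by 2
First 2 characters: "eg"
Remaining characters: "gifpdg"
Concatenate remaining + first: "gifpdg" + "eg" = "gifpdgeg"

gifpdgeg


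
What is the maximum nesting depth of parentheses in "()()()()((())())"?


Input: "()()()()((())())"
Tracking depth:
  Position 0 '(': depth becomes 1
  Position 1 ')': depth becomes 0
  Position 2 '(': depth becomes 1
  Position 3 ')': depth becomes 0
  Position 4 '(': depth becomes 1
  Position 5 ')': depth becomes 0
  Position 6 '(': depth becomes 1
  Position 7 ')': depth becomes 0
  Position 8 '(': depth becomes 1
  Position 9 '(': depth becomes 2
  Position 10 '(': depth becomes 3
  Position 11 ')': depth becomes 2
  Position 12 ')': depth becomes 1
  Position 13 '(': depth becomes 2
  Position 14 ')': depth becomes 1
  Position 15 ')': depth becomes 0
Maximum depth reached: 3

3


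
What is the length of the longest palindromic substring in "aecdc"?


Input: "aecdc"
Checking substrings for palindromes:
  [2:5] "cdc" (len 3) => palindrome
Longest palindromic substring: "cdc" with length 3

3


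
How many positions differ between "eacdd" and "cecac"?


Comparing "eacdd" and "cecac" position by position:
  Position 0: 'e' vs 'c' => DIFFER
  Position 1: 'a' vs 'e' => DIFFER
  Position 2: 'c' vs 'c' => same
  Position 3: 'd' vs 'a' => DIFFER
  Position 4: 'd' vs 'c' => DIFFER
Positions that differ: 4

4


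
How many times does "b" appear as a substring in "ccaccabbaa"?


Searching for "b" in "ccaccabbaa"
Scanning each position:
  Position 0: "c" => no
  Position 1: "c" => no
  Position 2: "a" => no
  Position 3: "c" => no
  Position 4: "c" => no
  Position 5: "a" => no
  Position 6: "b" => MATCH
  Position 7: "b" => MATCH
  Position 8: "a" => no
  Position 9: "a" => no
Total occurrences: 2

2


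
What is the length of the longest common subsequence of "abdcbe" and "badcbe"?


LCS of "abdcbe" and "badcbe"
DP table:
           b    a    d    c    b    e
      0    0    0    0    0    0    0
  a   0    0    1    1    1    1    1
  b   0    1    1    1    1    2    2
  d   0    1    1    2    2    2    2
  c   0    1    1    2    3    3    3
  b   0    1    1    2    3    4    4
  e   0    1    1    2    3    4    5
LCS length = dp[6][6] = 5

5


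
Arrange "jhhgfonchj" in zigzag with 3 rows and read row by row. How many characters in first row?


Zigzag "jhhgfonchj" into 3 rows:
Placing characters:
  'j' => row 0
  'h' => row 1
  'h' => row 2
  'g' => row 1
  'f' => row 0
  'o' => row 1
  'n' => row 2
  'c' => row 1
  'h' => row 0
  'j' => row 1
Rows:
  Row 0: "jfh"
  Row 1: "hgocj"
  Row 2: "hn"
First row length: 3

3
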